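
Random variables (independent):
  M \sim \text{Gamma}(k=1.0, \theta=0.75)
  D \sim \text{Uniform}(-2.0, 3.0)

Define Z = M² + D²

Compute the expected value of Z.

E[Z] = E[M²] + E[D²]
E[M²] = Var(M) + E[M]² = 0.5625 + 0.5625 = 1.125
E[D²] = Var(D) + E[D]² = 2.0833333 + 0.25 = 2.3333333
E[Z] = 1.125 + 2.3333333 = 3.4583333

3.4583333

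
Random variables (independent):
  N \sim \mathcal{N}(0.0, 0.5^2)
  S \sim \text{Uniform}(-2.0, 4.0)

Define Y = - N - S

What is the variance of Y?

For independent RVs: Var(aX + bY) = a²Var(X) + b²Var(Y)
Var(N) = 0.25
Var(S) = 3
Var(Y) = (-1)²*0.25 + (-1)²*3
= 1*0.25 + 1*3 = 3.25

3.25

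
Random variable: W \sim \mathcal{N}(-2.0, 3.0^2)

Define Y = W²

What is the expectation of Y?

Using E[X²] = Var(X) + (E[X])²:
E[W] = -2
Var(W) = 3.0^2 = 9
E[W²] = 9 + (-2)² = 9 + 4 = 13

13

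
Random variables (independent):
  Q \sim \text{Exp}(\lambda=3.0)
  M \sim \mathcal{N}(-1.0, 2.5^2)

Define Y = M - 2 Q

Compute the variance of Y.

For independent RVs: Var(aX + bY) = a²Var(X) + b²Var(Y)
Var(Q) = 0.11111111
Var(M) = 6.25
Var(Y) = (-2)²*0.11111111 + 1²*6.25
= 4*0.11111111 + 1*6.25 = 6.6944444

6.6944444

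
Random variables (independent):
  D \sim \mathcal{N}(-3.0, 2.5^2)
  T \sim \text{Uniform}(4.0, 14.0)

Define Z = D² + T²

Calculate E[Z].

E[Z] = E[D²] + E[T²]
E[D²] = Var(D) + E[D]² = 6.25 + 9 = 15.25
E[T²] = Var(T) + E[T]² = 8.3333333 + 81 = 89.333333
E[Z] = 15.25 + 89.333333 = 104.58333

104.58333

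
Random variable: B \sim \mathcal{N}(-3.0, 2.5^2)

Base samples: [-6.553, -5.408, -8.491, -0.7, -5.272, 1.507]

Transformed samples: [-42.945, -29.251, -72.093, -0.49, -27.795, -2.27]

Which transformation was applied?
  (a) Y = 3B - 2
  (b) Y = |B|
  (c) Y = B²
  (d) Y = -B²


Checking option (d) Y = -B²:
  B = -6.553 -> Y = -42.945 ✓
  B = -5.408 -> Y = -29.251 ✓
  B = -8.491 -> Y = -72.093 ✓
All samples match this transformation.

(d) -B²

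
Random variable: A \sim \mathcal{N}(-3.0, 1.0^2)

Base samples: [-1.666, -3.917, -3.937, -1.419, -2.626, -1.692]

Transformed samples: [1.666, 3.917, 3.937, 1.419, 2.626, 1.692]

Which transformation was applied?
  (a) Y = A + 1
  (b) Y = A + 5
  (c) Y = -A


Checking option (c) Y = -A:
  A = -1.666 -> Y = 1.666 ✓
  A = -3.917 -> Y = 3.917 ✓
  A = -3.937 -> Y = 3.937 ✓
All samples match this transformation.

(c) -A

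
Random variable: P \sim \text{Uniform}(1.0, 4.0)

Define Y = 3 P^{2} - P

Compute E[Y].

E[Y] = 3*E[P²] - 1*E[P]
E[P] = 2.5
E[P²] = Var(P) + (E[P])² = 0.75 + 6.25 = 7
E[Y] = 3*7 - 1*2.5 = 18.5

18.5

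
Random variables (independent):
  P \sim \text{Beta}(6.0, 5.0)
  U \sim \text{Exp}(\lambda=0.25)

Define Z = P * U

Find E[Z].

For independent RVs: E[XY] = E[X]*E[Y]
E[P] = 0.54545455
E[U] = 4
E[Z] = 0.54545455 * 4 = 2.1818182

2.1818182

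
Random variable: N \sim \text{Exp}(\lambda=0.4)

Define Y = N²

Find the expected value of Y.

E[N²] = Var(N) + (E[N])² = 6.25 + 6.25 = 12.5

12.5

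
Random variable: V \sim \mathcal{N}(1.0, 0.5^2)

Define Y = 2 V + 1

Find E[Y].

For Y = 2V + 1:
E[Y] = 2 * E[V] + 1
E[V] = 1.0 = 1
E[Y] = 2 * 1 + 1 = 3

3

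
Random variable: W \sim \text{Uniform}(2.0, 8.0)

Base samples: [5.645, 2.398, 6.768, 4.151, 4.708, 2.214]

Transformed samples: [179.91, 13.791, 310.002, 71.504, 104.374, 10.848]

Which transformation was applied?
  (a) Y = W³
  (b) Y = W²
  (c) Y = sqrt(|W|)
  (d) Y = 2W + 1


Checking option (a) Y = W³:
  W = 5.645 -> Y = 179.91 ✓
  W = 2.398 -> Y = 13.791 ✓
  W = 6.768 -> Y = 310.002 ✓
All samples match this transformation.

(a) W³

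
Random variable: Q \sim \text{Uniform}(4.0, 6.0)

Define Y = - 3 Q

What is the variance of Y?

For Y = aQ + b: Var(Y) = a² * Var(Q)
Var(Q) = (6 - 4)^2/12 = 0.33333333
Var(Y) = (-3)² * 0.33333333 = 9 * 0.33333333 = 3

3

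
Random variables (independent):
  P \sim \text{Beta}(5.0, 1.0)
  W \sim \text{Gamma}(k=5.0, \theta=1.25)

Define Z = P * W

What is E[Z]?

For independent RVs: E[XY] = E[X]*E[Y]
E[P] = 0.83333333
E[W] = 6.25
E[Z] = 0.83333333 * 6.25 = 5.2083333

5.2083333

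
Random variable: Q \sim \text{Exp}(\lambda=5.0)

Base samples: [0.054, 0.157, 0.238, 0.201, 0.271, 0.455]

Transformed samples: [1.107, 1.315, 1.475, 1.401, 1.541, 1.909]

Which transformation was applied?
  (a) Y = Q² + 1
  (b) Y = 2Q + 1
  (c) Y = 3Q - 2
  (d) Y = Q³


Checking option (b) Y = 2Q + 1:
  Q = 0.054 -> Y = 1.107 ✓
  Q = 0.157 -> Y = 1.315 ✓
  Q = 0.238 -> Y = 1.475 ✓
All samples match this transformation.

(b) 2Q + 1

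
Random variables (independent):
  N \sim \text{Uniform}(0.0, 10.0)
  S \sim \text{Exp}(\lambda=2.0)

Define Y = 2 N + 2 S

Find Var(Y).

For independent RVs: Var(aX + bY) = a²Var(X) + b²Var(Y)
Var(N) = 8.3333333
Var(S) = 0.25
Var(Y) = 2²*8.3333333 + 2²*0.25
= 4*8.3333333 + 4*0.25 = 34.333333

34.333333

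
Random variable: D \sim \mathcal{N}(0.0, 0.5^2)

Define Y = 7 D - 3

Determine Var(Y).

For Y = aD + b: Var(Y) = a² * Var(D)
Var(D) = 0.5^2 = 0.25
Var(Y) = 7² * 0.25 = 49 * 0.25 = 12.25

12.25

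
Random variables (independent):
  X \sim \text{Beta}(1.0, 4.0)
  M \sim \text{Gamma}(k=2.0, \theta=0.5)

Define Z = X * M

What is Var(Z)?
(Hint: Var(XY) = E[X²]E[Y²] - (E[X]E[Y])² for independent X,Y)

Var(XY) = E[X²]E[Y²] - (E[X]E[Y])²
E[X] = 0.2, Var(X) = 0.026666667
E[M] = 1, Var(M) = 0.5
E[X²] = 0.026666667 + 0.2² = 0.066666667
E[M²] = 0.5 + 1² = 1.5
Var(Z) = 0.066666667*1.5 - (0.2*1)²
= 0.1 - 0.04 = 0.06

0.06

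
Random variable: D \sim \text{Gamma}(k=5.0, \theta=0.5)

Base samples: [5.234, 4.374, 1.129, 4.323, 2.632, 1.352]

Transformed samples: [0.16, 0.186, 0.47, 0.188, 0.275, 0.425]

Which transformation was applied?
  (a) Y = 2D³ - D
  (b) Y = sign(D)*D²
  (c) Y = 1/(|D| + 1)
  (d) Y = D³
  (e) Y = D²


Checking option (c) Y = 1/(|D| + 1):
  D = 5.234 -> Y = 0.16 ✓
  D = 4.374 -> Y = 0.186 ✓
  D = 1.129 -> Y = 0.47 ✓
All samples match this transformation.

(c) 1/(|D| + 1)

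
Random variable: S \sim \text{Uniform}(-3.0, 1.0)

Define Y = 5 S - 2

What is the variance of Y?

For Y = aS + b: Var(Y) = a² * Var(S)
Var(S) = (1 + 3)^2/12 = 1.3333333
Var(Y) = 5² * 1.3333333 = 25 * 1.3333333 = 33.333333

33.333333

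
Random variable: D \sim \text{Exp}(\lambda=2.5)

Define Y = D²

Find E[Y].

Using E[X²] = Var(X) + (E[X])²:
E[D] = 0.4
Var(D) = 1/2.5^2 = 0.16
E[D²] = 0.16 + 0.4² = 0.16 + 0.16 = 0.32

0.32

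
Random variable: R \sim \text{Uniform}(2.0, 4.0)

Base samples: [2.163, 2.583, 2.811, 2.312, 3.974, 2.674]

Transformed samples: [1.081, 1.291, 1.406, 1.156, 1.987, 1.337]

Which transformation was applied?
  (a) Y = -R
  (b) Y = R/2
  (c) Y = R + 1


Checking option (b) Y = R/2:
  R = 2.163 -> Y = 1.081 ✓
  R = 2.583 -> Y = 1.291 ✓
  R = 2.811 -> Y = 1.406 ✓
All samples match this transformation.

(b) R/2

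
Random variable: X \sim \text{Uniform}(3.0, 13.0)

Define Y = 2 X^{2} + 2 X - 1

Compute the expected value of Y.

E[Y] = 2*E[X²] + 2*E[X] - 1
E[X] = 8
E[X²] = Var(X) + (E[X])² = 8.3333333 + 64 = 72.333333
E[Y] = 2*72.333333 + 2*8 - 1 = 159.66667

159.66667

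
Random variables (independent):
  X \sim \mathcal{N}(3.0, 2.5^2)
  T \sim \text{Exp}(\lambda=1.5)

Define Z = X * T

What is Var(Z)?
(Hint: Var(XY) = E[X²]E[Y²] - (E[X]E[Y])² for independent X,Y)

Var(XY) = E[X²]E[Y²] - (E[X]E[Y])²
E[X] = 3, Var(X) = 6.25
E[T] = 0.66666667, Var(T) = 0.44444444
E[X²] = 6.25 + 3² = 15.25
E[T²] = 0.44444444 + 0.66666667² = 0.88888889
Var(Z) = 15.25*0.88888889 - (3*0.66666667)²
= 13.555556 - 4 = 9.5555556

9.5555556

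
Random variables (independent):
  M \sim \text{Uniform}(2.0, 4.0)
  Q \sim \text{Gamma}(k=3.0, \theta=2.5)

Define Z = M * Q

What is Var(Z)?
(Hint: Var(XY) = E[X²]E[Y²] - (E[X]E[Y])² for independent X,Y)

Var(XY) = E[X²]E[Y²] - (E[X]E[Y])²
E[M] = 3, Var(M) = 0.33333333
E[Q] = 7.5, Var(Q) = 18.75
E[M²] = 0.33333333 + 3² = 9.3333333
E[Q²] = 18.75 + 7.5² = 75
Var(Z) = 9.3333333*75 - (3*7.5)²
= 700 - 506.25 = 193.75

193.75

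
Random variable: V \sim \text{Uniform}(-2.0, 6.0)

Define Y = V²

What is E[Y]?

Using E[X²] = Var(X) + (E[X])²:
E[V] = 2
Var(V) = (6 + 2)^2/12 = 5.3333333
E[V²] = 5.3333333 + 2² = 5.3333333 + 4 = 9.3333333

9.3333333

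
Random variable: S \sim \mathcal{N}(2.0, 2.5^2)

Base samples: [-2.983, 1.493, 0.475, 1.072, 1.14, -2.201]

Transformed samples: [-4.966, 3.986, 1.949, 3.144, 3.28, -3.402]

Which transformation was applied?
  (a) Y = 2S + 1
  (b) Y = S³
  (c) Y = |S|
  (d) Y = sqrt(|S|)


Checking option (a) Y = 2S + 1:
  S = -2.983 -> Y = -4.966 ✓
  S = 1.493 -> Y = 3.986 ✓
  S = 0.475 -> Y = 1.949 ✓
All samples match this transformation.

(a) 2S + 1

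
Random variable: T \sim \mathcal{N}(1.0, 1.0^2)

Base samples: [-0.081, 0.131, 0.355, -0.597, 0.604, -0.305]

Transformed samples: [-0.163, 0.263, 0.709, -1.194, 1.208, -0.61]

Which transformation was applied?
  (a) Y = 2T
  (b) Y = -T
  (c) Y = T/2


Checking option (a) Y = 2T:
  T = -0.081 -> Y = -0.163 ✓
  T = 0.131 -> Y = 0.263 ✓
  T = 0.355 -> Y = 0.709 ✓
All samples match this transformation.

(a) 2T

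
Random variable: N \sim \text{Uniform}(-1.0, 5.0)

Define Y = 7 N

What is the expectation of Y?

For Y = 7N:
E[Y] = 7 * E[N]
E[N] = (-1 + 5)/2 = 2
E[Y] = 7 * 2 = 14

14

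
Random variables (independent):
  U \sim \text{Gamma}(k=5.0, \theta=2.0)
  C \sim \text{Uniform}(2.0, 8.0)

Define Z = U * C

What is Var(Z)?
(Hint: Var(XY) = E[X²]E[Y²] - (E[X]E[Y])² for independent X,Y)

Var(XY) = E[X²]E[Y²] - (E[X]E[Y])²
E[U] = 10, Var(U) = 20
E[C] = 5, Var(C) = 3
E[U²] = 20 + 10² = 120
E[C²] = 3 + 5² = 28
Var(Z) = 120*28 - (10*5)²
= 3360 - 2500 = 860

860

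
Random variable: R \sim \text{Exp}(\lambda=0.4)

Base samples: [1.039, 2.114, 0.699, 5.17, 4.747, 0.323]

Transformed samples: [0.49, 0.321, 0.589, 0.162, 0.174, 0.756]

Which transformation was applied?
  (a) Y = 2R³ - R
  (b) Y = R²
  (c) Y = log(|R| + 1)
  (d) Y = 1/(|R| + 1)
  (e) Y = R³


Checking option (d) Y = 1/(|R| + 1):
  R = 1.039 -> Y = 0.49 ✓
  R = 2.114 -> Y = 0.321 ✓
  R = 0.699 -> Y = 0.589 ✓
All samples match this transformation.

(d) 1/(|R| + 1)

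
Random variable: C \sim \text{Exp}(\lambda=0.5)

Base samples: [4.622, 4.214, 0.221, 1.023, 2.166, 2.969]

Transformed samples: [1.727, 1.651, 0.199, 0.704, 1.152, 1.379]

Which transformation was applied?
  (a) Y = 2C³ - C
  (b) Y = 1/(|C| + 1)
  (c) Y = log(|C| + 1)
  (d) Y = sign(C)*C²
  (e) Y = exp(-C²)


Checking option (c) Y = log(|C| + 1):
  C = 4.622 -> Y = 1.727 ✓
  C = 4.214 -> Y = 1.651 ✓
  C = 0.221 -> Y = 0.199 ✓
All samples match this transformation.

(c) log(|C| + 1)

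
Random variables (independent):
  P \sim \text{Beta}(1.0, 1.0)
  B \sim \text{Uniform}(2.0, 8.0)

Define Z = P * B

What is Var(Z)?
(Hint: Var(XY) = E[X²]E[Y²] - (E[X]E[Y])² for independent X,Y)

Var(XY) = E[X²]E[Y²] - (E[X]E[Y])²
E[P] = 0.5, Var(P) = 0.083333333
E[B] = 5, Var(B) = 3
E[P²] = 0.083333333 + 0.5² = 0.33333333
E[B²] = 3 + 5² = 28
Var(Z) = 0.33333333*28 - (0.5*5)²
= 9.3333333 - 6.25 = 3.0833333

3.0833333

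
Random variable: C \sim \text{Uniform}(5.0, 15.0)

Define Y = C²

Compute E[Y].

Using E[X²] = Var(X) + (E[X])²:
E[C] = 10
Var(C) = (15 - 5)^2/12 = 8.3333333
E[C²] = 8.3333333 + 10² = 8.3333333 + 100 = 108.33333

108.33333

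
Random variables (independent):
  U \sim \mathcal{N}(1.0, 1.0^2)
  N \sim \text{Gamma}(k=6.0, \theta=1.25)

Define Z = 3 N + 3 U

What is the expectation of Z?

E[Z] = 3*E[U] + 3*E[N]
E[U] = 1
E[N] = 7.5
E[Z] = 3*1 + 3*7.5 = 25.5

25.5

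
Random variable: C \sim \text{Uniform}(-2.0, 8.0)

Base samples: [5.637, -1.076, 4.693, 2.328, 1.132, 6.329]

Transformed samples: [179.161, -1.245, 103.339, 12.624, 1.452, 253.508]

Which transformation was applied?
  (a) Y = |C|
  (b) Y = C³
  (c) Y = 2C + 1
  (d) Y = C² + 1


Checking option (b) Y = C³:
  C = 5.637 -> Y = 179.161 ✓
  C = -1.076 -> Y = -1.245 ✓
  C = 4.693 -> Y = 103.339 ✓
All samples match this transformation.

(b) C³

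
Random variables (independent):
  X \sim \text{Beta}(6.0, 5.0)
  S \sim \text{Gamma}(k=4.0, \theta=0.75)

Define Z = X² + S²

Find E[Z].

E[Z] = E[X²] + E[S²]
E[X²] = Var(X) + E[X]² = 0.020661157 + 0.29752066 = 0.31818182
E[S²] = Var(S) + E[S]² = 2.25 + 9 = 11.25
E[Z] = 0.31818182 + 11.25 = 11.568182

11.568182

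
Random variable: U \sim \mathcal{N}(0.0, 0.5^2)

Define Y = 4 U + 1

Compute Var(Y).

For Y = aU + b: Var(Y) = a² * Var(U)
Var(U) = 0.5^2 = 0.25
Var(Y) = 4² * 0.25 = 16 * 0.25 = 4

4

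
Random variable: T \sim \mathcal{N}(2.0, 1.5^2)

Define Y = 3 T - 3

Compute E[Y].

For Y = 3T - 3:
E[Y] = 3 * E[T] - 3
E[T] = 2.0 = 2
E[Y] = 3 * 2 - 3 = 3

3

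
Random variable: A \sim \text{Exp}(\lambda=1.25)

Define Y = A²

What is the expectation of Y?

Using E[X²] = Var(X) + (E[X])²:
E[A] = 0.8
Var(A) = 1/1.25^2 = 0.64
E[A²] = 0.64 + 0.8² = 0.64 + 0.64 = 1.28

1.28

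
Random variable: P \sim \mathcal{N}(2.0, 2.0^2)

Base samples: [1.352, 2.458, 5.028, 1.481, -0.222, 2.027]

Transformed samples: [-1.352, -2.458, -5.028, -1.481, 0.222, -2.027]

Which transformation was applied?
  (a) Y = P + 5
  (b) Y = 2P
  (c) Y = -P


Checking option (c) Y = -P:
  P = 1.352 -> Y = -1.352 ✓
  P = 2.458 -> Y = -2.458 ✓
  P = 5.028 -> Y = -5.028 ✓
All samples match this transformation.

(c) -P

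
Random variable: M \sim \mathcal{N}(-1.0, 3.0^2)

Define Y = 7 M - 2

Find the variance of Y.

For Y = aM + b: Var(Y) = a² * Var(M)
Var(M) = 3.0^2 = 9
Var(Y) = 7² * 9 = 49 * 9 = 441

441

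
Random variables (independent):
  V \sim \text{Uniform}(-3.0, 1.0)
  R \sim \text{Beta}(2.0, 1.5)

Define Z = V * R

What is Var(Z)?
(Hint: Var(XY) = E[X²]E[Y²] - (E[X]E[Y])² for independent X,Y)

Var(XY) = E[X²]E[Y²] - (E[X]E[Y])²
E[V] = -1, Var(V) = 1.3333333
E[R] = 0.57142857, Var(R) = 0.054421769
E[V²] = 1.3333333 + (-1)² = 2.3333333
E[R²] = 0.054421769 + 0.57142857² = 0.38095238
Var(Z) = 2.3333333*0.38095238 - (-1*0.57142857)²
= 0.88888889 - 0.32653061 = 0.56235828

0.56235828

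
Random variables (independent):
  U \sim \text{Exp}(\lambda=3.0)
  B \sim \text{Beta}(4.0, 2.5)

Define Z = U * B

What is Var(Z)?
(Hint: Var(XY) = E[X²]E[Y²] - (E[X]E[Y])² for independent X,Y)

Var(XY) = E[X²]E[Y²] - (E[X]E[Y])²
E[U] = 0.33333333, Var(U) = 0.11111111
E[B] = 0.61538462, Var(B) = 0.031558185
E[U²] = 0.11111111 + 0.33333333² = 0.22222222
E[B²] = 0.031558185 + 0.61538462² = 0.41025641
Var(Z) = 0.22222222*0.41025641 - (0.33333333*0.61538462)²
= 0.091168091 - 0.042077581 = 0.049090511

0.049090511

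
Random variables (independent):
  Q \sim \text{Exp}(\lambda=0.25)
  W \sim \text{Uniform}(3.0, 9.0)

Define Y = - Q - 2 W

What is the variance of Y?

For independent RVs: Var(aX + bY) = a²Var(X) + b²Var(Y)
Var(Q) = 16
Var(W) = 3
Var(Y) = (-1)²*16 + (-2)²*3
= 1*16 + 4*3 = 28

28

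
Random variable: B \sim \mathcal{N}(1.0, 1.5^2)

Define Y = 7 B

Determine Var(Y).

For Y = aB + b: Var(Y) = a² * Var(B)
Var(B) = 1.5^2 = 2.25
Var(Y) = 7² * 2.25 = 49 * 2.25 = 110.25

110.25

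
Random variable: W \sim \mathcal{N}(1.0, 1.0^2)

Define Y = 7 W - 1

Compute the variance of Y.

For Y = aW + b: Var(Y) = a² * Var(W)
Var(W) = 1.0^2 = 1
Var(Y) = 7² * 1 = 49 * 1 = 49

49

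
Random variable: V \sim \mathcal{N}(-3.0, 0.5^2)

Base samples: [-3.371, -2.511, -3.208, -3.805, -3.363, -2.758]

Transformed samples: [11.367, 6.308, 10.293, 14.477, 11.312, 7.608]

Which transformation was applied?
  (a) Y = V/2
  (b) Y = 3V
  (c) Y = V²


Checking option (c) Y = V²:
  V = -3.371 -> Y = 11.367 ✓
  V = -2.511 -> Y = 6.308 ✓
  V = -3.208 -> Y = 10.293 ✓
All samples match this transformation.

(c) V²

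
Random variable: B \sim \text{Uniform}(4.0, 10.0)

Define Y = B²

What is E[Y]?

E[B²] = Var(B) + (E[B])² = 3 + 49 = 52

52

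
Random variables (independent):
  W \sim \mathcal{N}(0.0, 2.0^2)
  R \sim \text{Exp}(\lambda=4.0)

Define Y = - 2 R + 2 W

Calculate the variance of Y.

For independent RVs: Var(aX + bY) = a²Var(X) + b²Var(Y)
Var(W) = 4
Var(R) = 0.0625
Var(Y) = 2²*4 + (-2)²*0.0625
= 4*4 + 4*0.0625 = 16.25

16.25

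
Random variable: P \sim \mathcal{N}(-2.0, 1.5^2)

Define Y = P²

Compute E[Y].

Using E[X²] = Var(X) + (E[X])²:
E[P] = -2
Var(P) = 1.5^2 = 2.25
E[P²] = 2.25 + (-2)² = 2.25 + 4 = 6.25

6.25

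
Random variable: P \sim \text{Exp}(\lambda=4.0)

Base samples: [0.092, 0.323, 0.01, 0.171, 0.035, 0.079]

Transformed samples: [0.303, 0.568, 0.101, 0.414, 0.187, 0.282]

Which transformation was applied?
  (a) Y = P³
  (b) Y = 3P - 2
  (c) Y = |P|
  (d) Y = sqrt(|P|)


Checking option (d) Y = sqrt(|P|):
  P = 0.092 -> Y = 0.303 ✓
  P = 0.323 -> Y = 0.568 ✓
  P = 0.01 -> Y = 0.101 ✓
All samples match this transformation.

(d) sqrt(|P|)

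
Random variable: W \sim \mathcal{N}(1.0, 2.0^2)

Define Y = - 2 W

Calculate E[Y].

For Y = -2W:
E[Y] = -2 * E[W]
E[W] = 1.0 = 1
E[Y] = -2 * 1 = -2

-2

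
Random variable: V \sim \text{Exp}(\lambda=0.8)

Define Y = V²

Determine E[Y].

E[V²] = Var(V) + (E[V])² = 1.5625 + 1.5625 = 3.125

3.125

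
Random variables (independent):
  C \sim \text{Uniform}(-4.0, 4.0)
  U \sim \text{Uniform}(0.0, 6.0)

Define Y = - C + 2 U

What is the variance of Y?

For independent RVs: Var(aX + bY) = a²Var(X) + b²Var(Y)
Var(C) = 5.3333333
Var(U) = 3
Var(Y) = (-1)²*5.3333333 + 2²*3
= 1*5.3333333 + 4*3 = 17.333333

17.333333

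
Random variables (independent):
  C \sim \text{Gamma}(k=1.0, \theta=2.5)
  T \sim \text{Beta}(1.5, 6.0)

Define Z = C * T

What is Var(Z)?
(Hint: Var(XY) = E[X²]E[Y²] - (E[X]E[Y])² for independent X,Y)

Var(XY) = E[X²]E[Y²] - (E[X]E[Y])²
E[C] = 2.5, Var(C) = 6.25
E[T] = 0.2, Var(T) = 0.018823529
E[C²] = 6.25 + 2.5² = 12.5
E[T²] = 0.018823529 + 0.2² = 0.058823529
Var(Z) = 12.5*0.058823529 - (2.5*0.2)²
= 0.73529412 - 0.25 = 0.48529412

0.48529412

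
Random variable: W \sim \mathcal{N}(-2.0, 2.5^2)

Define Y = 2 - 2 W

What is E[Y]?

For Y = -2W + 2:
E[Y] = -2 * E[W] + 2
E[W] = -2.0 = -2
E[Y] = -2 * (-2) + 2 = 6

6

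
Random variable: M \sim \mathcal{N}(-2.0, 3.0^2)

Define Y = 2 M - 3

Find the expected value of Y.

For Y = 2M - 3:
E[Y] = 2 * E[M] - 3
E[M] = -2.0 = -2
E[Y] = 2 * (-2) - 3 = -7

-7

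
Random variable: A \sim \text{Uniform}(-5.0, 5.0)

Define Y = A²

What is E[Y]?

Using E[X²] = Var(X) + (E[X])²:
E[A] = 0
Var(A) = (5 + 5)^2/12 = 8.3333333
E[A²] = 8.3333333 + 0² = 8.3333333 + 0 = 8.3333333

8.3333333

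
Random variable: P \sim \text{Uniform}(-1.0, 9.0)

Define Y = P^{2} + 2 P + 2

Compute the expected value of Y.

E[Y] = 1*E[P²] + 2*E[P] + 2
E[P] = 4
E[P²] = Var(P) + (E[P])² = 8.3333333 + 16 = 24.333333
E[Y] = 1*24.333333 + 2*4 + 2 = 34.333333

34.333333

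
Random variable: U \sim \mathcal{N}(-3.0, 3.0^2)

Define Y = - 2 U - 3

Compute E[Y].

For Y = -2U - 3:
E[Y] = -2 * E[U] - 3
E[U] = -3.0 = -3
E[Y] = -2 * (-3) - 3 = 3

3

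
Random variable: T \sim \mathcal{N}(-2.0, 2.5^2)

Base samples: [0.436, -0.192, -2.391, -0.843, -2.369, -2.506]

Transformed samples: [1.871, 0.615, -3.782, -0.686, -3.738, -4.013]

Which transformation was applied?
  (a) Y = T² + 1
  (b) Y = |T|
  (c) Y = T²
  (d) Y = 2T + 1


Checking option (d) Y = 2T + 1:
  T = 0.436 -> Y = 1.871 ✓
  T = -0.192 -> Y = 0.615 ✓
  T = -2.391 -> Y = -3.782 ✓
All samples match this transformation.

(d) 2T + 1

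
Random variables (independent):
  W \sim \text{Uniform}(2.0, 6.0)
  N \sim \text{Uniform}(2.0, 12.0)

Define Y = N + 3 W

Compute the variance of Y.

For independent RVs: Var(aX + bY) = a²Var(X) + b²Var(Y)
Var(W) = 1.3333333
Var(N) = 8.3333333
Var(Y) = 3²*1.3333333 + 1²*8.3333333
= 9*1.3333333 + 1*8.3333333 = 20.333333

20.333333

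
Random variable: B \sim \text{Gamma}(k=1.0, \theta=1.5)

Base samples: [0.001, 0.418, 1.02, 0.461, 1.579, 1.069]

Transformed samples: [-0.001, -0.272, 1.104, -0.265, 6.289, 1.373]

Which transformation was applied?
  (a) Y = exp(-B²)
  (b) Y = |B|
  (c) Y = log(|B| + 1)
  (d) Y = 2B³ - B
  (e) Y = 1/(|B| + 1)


Checking option (d) Y = 2B³ - B:
  B = 0.001 -> Y = -0.001 ✓
  B = 0.418 -> Y = -0.272 ✓
  B = 1.02 -> Y = 1.104 ✓
All samples match this transformation.

(d) 2B³ - B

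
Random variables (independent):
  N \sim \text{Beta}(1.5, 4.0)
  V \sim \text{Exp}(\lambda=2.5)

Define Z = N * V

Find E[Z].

For independent RVs: E[XY] = E[X]*E[Y]
E[N] = 0.27272727
E[V] = 0.4
E[Z] = 0.27272727 * 0.4 = 0.10909091

0.10909091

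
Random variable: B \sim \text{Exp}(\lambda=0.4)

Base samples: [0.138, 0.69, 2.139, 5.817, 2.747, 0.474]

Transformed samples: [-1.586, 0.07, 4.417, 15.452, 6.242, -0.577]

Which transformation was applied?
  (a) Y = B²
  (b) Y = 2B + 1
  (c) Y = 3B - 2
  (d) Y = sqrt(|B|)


Checking option (c) Y = 3B - 2:
  B = 0.138 -> Y = -1.586 ✓
  B = 0.69 -> Y = 0.07 ✓
  B = 2.139 -> Y = 4.417 ✓
All samples match this transformation.

(c) 3B - 2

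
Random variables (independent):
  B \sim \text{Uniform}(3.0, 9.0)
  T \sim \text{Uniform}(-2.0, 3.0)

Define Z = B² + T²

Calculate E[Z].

E[Z] = E[B²] + E[T²]
E[B²] = Var(B) + E[B]² = 3 + 36 = 39
E[T²] = Var(T) + E[T]² = 2.0833333 + 0.25 = 2.3333333
E[Z] = 39 + 2.3333333 = 41.333333

41.333333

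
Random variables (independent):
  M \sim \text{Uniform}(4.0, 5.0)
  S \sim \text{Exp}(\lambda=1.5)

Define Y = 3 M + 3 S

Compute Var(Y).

For independent RVs: Var(aX + bY) = a²Var(X) + b²Var(Y)
Var(M) = 0.083333333
Var(S) = 0.44444444
Var(Y) = 3²*0.083333333 + 3²*0.44444444
= 9*0.083333333 + 9*0.44444444 = 4.75

4.75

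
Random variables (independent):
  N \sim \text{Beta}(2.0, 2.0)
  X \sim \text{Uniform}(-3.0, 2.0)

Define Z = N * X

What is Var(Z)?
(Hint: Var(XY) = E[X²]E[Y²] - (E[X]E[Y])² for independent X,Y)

Var(XY) = E[X²]E[Y²] - (E[X]E[Y])²
E[N] = 0.5, Var(N) = 0.05
E[X] = -0.5, Var(X) = 2.0833333
E[N²] = 0.05 + 0.5² = 0.3
E[X²] = 2.0833333 + (-0.5)² = 2.3333333
Var(Z) = 0.3*2.3333333 - (0.5*(-0.5))²
= 0.7 - 0.0625 = 0.6375

0.6375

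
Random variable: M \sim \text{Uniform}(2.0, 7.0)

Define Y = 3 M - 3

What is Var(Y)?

For Y = aM + b: Var(Y) = a² * Var(M)
Var(M) = (7 - 2)^2/12 = 2.0833333
Var(Y) = 3² * 2.0833333 = 9 * 2.0833333 = 18.75

18.75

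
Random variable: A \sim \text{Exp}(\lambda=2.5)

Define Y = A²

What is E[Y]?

Using E[X²] = Var(X) + (E[X])²:
E[A] = 0.4
Var(A) = 1/2.5^2 = 0.16
E[A²] = 0.16 + 0.4² = 0.16 + 0.16 = 0.32

0.32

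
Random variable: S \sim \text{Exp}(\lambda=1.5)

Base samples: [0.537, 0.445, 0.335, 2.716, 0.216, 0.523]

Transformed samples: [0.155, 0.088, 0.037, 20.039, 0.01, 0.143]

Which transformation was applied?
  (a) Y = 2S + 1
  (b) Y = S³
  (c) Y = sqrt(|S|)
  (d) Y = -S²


Checking option (b) Y = S³:
  S = 0.537 -> Y = 0.155 ✓
  S = 0.445 -> Y = 0.088 ✓
  S = 0.335 -> Y = 0.037 ✓
All samples match this transformation.

(b) S³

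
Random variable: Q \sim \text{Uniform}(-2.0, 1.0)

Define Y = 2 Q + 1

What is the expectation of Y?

For Y = 2Q + 1:
E[Y] = 2 * E[Q] + 1
E[Q] = (-2 + 1)/2 = -0.5
E[Y] = 2 * (-0.5) + 1 = 0

0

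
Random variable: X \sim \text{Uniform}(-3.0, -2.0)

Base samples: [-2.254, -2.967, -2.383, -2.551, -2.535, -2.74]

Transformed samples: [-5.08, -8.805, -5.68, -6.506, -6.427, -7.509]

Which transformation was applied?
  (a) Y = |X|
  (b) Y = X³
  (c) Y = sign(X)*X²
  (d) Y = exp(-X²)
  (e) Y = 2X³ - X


Checking option (c) Y = sign(X)*X²:
  X = -2.254 -> Y = -5.08 ✓
  X = -2.967 -> Y = -8.805 ✓
  X = -2.383 -> Y = -5.68 ✓
All samples match this transformation.

(c) sign(X)*X²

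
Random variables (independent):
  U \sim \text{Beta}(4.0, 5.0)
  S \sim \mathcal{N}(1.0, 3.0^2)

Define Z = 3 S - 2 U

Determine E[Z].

E[Z] = -2*E[U] + 3*E[S]
E[U] = 0.44444444
E[S] = 1
E[Z] = -2*0.44444444 + 3*1 = 2.1111111

2.1111111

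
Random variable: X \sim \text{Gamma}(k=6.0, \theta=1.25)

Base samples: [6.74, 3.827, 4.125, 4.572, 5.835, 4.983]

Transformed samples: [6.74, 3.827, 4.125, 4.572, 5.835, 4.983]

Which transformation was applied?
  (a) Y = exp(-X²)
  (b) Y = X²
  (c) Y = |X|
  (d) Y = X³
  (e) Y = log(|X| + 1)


Checking option (c) Y = |X|:
  X = 6.74 -> Y = 6.74 ✓
  X = 3.827 -> Y = 3.827 ✓
  X = 4.125 -> Y = 4.125 ✓
All samples match this transformation.

(c) |X|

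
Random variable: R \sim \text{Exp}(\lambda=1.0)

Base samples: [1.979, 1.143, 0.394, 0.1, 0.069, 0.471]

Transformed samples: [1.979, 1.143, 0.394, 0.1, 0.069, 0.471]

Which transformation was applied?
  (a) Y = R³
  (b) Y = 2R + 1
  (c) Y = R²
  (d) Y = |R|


Checking option (d) Y = |R|:
  R = 1.979 -> Y = 1.979 ✓
  R = 1.143 -> Y = 1.143 ✓
  R = 0.394 -> Y = 0.394 ✓
All samples match this transformation.

(d) |R|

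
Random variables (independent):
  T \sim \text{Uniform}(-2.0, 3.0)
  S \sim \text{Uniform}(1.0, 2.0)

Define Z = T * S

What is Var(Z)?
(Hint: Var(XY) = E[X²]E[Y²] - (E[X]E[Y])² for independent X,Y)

Var(XY) = E[X²]E[Y²] - (E[X]E[Y])²
E[T] = 0.5, Var(T) = 2.0833333
E[S] = 1.5, Var(S) = 0.083333333
E[T²] = 2.0833333 + 0.5² = 2.3333333
E[S²] = 0.083333333 + 1.5² = 2.3333333
Var(Z) = 2.3333333*2.3333333 - (0.5*1.5)²
= 5.4444444 - 0.5625 = 4.8819444

4.8819444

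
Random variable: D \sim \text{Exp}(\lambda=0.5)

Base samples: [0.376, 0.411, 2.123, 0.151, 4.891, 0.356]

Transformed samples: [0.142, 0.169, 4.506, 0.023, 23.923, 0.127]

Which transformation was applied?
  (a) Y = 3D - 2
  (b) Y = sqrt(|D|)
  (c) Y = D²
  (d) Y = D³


Checking option (c) Y = D²:
  D = 0.376 -> Y = 0.142 ✓
  D = 0.411 -> Y = 0.169 ✓
  D = 2.123 -> Y = 4.506 ✓
All samples match this transformation.

(c) D²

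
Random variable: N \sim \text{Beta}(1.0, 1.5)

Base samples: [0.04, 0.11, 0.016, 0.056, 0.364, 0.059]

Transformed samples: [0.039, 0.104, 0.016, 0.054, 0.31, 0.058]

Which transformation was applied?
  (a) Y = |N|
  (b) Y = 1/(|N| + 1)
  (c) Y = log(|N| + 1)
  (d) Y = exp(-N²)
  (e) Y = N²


Checking option (c) Y = log(|N| + 1):
  N = 0.04 -> Y = 0.039 ✓
  N = 0.11 -> Y = 0.104 ✓
  N = 0.016 -> Y = 0.016 ✓
All samples match this transformation.

(c) log(|N| + 1)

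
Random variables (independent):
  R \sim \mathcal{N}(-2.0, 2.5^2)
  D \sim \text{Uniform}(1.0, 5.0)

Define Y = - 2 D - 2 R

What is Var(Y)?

For independent RVs: Var(aX + bY) = a²Var(X) + b²Var(Y)
Var(R) = 6.25
Var(D) = 1.3333333
Var(Y) = (-2)²*6.25 + (-2)²*1.3333333
= 4*6.25 + 4*1.3333333 = 30.333333

30.333333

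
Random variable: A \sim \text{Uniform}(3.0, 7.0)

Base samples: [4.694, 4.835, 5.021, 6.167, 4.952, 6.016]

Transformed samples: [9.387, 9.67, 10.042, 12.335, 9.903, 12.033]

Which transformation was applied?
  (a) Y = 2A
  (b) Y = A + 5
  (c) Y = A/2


Checking option (a) Y = 2A:
  A = 4.694 -> Y = 9.387 ✓
  A = 4.835 -> Y = 9.67 ✓
  A = 5.021 -> Y = 10.042 ✓
All samples match this transformation.

(a) 2A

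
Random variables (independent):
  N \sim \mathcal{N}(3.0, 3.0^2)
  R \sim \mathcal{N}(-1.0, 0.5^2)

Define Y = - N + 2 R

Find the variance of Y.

For independent RVs: Var(aX + bY) = a²Var(X) + b²Var(Y)
Var(N) = 9
Var(R) = 0.25
Var(Y) = (-1)²*9 + 2²*0.25
= 1*9 + 4*0.25 = 10

10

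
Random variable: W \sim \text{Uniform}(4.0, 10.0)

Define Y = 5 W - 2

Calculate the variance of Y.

For Y = aW + b: Var(Y) = a² * Var(W)
Var(W) = (10 - 4)^2/12 = 3
Var(Y) = 5² * 3 = 25 * 3 = 75

75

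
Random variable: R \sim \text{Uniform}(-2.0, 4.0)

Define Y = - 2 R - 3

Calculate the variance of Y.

For Y = aR + b: Var(Y) = a² * Var(R)
Var(R) = (4 + 2)^2/12 = 3
Var(Y) = (-2)² * 3 = 4 * 3 = 12

12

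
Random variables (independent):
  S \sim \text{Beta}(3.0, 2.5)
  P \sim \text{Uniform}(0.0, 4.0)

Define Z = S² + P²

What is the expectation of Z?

E[Z] = E[S²] + E[P²]
E[S²] = Var(S) + E[S]² = 0.038143675 + 0.29752066 = 0.33566434
E[P²] = Var(P) + E[P]² = 1.3333333 + 4 = 5.3333333
E[Z] = 0.33566434 + 5.3333333 = 5.6689977

5.6689977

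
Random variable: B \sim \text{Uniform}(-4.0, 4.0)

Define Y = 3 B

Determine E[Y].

For Y = 3B:
E[Y] = 3 * E[B]
E[B] = (-4 + 4)/2 = 0
E[Y] = 3 * 0 = 0

0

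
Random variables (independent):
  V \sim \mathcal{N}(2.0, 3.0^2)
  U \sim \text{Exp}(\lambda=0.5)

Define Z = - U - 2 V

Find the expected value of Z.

E[Z] = -2*E[V] - 1*E[U]
E[V] = 2
E[U] = 2
E[Z] = -2*2 - 1*2 = -6

-6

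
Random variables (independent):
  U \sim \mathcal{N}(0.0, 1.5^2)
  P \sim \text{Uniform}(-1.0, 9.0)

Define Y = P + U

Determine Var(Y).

For independent RVs: Var(aX + bY) = a²Var(X) + b²Var(Y)
Var(U) = 2.25
Var(P) = 8.3333333
Var(Y) = 1²*2.25 + 1²*8.3333333
= 1*2.25 + 1*8.3333333 = 10.583333

10.583333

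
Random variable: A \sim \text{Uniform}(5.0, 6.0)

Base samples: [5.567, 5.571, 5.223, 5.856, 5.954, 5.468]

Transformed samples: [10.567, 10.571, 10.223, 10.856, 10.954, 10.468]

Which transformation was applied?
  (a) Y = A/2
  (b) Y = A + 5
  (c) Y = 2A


Checking option (b) Y = A + 5:
  A = 5.567 -> Y = 10.567 ✓
  A = 5.571 -> Y = 10.571 ✓
  A = 5.223 -> Y = 10.223 ✓
All samples match this transformation.

(b) A + 5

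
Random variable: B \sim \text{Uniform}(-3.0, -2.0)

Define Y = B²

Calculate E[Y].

E[B²] = Var(B) + (E[B])² = 0.083333333 + 6.25 = 6.3333333

6.3333333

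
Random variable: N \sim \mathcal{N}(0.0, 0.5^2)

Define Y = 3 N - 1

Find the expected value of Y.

For Y = 3N - 1:
E[Y] = 3 * E[N] - 1
E[N] = 0.0 = 0
E[Y] = 3 * 0 - 1 = -1

-1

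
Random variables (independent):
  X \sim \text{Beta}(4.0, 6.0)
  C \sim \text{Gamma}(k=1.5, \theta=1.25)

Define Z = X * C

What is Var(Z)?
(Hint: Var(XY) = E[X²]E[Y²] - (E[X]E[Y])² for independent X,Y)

Var(XY) = E[X²]E[Y²] - (E[X]E[Y])²
E[X] = 0.4, Var(X) = 0.021818182
E[C] = 1.875, Var(C) = 2.34375
E[X²] = 0.021818182 + 0.4² = 0.18181818
E[C²] = 2.34375 + 1.875² = 5.859375
Var(Z) = 0.18181818*5.859375 - (0.4*1.875)²
= 1.0653409 - 0.5625 = 0.50284091

0.50284091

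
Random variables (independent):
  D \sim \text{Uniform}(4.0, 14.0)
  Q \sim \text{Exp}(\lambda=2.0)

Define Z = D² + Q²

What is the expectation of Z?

E[Z] = E[D²] + E[Q²]
E[D²] = Var(D) + E[D]² = 8.3333333 + 81 = 89.333333
E[Q²] = Var(Q) + E[Q]² = 0.25 + 0.25 = 0.5
E[Z] = 89.333333 + 0.5 = 89.833333

89.833333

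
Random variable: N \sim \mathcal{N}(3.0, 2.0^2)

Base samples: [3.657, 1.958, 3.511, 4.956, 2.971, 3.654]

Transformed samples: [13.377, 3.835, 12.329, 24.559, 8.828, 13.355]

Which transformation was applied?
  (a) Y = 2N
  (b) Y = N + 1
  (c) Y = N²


Checking option (c) Y = N²:
  N = 3.657 -> Y = 13.377 ✓
  N = 1.958 -> Y = 3.835 ✓
  N = 3.511 -> Y = 12.329 ✓
All samples match this transformation.

(c) N²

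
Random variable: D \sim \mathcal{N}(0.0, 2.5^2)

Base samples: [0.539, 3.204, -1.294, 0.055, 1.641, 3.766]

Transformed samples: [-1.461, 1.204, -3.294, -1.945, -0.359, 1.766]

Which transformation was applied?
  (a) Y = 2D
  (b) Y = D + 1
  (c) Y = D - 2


Checking option (c) Y = D - 2:
  D = 0.539 -> Y = -1.461 ✓
  D = 3.204 -> Y = 1.204 ✓
  D = -1.294 -> Y = -3.294 ✓
All samples match this transformation.

(c) D - 2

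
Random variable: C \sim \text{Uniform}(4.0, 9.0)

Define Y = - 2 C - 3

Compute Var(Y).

For Y = aC + b: Var(Y) = a² * Var(C)
Var(C) = (9 - 4)^2/12 = 2.0833333
Var(Y) = (-2)² * 2.0833333 = 4 * 2.0833333 = 8.3333333

8.3333333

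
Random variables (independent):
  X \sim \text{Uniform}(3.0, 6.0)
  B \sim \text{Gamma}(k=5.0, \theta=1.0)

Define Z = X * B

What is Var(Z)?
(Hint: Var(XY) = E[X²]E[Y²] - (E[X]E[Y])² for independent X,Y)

Var(XY) = E[X²]E[Y²] - (E[X]E[Y])²
E[X] = 4.5, Var(X) = 0.75
E[B] = 5, Var(B) = 5
E[X²] = 0.75 + 4.5² = 21
E[B²] = 5 + 5² = 30
Var(Z) = 21*30 - (4.5*5)²
= 630 - 506.25 = 123.75

123.75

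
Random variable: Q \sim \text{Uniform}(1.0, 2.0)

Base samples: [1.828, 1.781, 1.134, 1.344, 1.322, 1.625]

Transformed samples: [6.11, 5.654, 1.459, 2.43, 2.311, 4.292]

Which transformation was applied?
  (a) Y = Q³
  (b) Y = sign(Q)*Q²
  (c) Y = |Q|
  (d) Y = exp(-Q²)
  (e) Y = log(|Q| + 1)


Checking option (a) Y = Q³:
  Q = 1.828 -> Y = 6.11 ✓
  Q = 1.781 -> Y = 5.654 ✓
  Q = 1.134 -> Y = 1.459 ✓
All samples match this transformation.

(a) Q³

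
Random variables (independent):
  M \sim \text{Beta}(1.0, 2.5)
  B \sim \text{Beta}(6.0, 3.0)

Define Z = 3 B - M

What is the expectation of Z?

E[Z] = -1*E[M] + 3*E[B]
E[M] = 0.28571429
E[B] = 0.66666667
E[Z] = -1*0.28571429 + 3*0.66666667 = 1.7142857

1.7142857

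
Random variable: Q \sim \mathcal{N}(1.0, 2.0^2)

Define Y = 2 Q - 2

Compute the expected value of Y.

For Y = 2Q - 2:
E[Y] = 2 * E[Q] - 2
E[Q] = 1.0 = 1
E[Y] = 2 * 1 - 2 = 0

0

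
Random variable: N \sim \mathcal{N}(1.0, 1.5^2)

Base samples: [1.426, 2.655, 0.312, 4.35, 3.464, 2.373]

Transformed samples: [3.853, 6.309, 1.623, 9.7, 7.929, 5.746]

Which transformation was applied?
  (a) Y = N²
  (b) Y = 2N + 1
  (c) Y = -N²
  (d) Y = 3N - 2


Checking option (b) Y = 2N + 1:
  N = 1.426 -> Y = 3.853 ✓
  N = 2.655 -> Y = 6.309 ✓
  N = 0.312 -> Y = 1.623 ✓
All samples match this transformation.

(b) 2N + 1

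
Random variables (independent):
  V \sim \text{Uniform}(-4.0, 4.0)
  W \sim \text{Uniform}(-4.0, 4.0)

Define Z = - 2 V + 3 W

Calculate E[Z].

E[Z] = -2*E[V] + 3*E[W]
E[V] = 0
E[W] = 0
E[Z] = -2*0 + 3*0 = 0

0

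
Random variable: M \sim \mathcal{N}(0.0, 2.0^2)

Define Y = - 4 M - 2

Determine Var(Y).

For Y = aM + b: Var(Y) = a² * Var(M)
Var(M) = 2.0^2 = 4
Var(Y) = (-4)² * 4 = 16 * 4 = 64

64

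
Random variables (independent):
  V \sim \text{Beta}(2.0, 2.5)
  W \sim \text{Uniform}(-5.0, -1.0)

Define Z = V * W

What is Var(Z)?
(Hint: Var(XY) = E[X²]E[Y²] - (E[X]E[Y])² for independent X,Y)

Var(XY) = E[X²]E[Y²] - (E[X]E[Y])²
E[V] = 0.44444444, Var(V) = 0.044893378
E[W] = -3, Var(W) = 1.3333333
E[V²] = 0.044893378 + 0.44444444² = 0.24242424
E[W²] = 1.3333333 + (-3)² = 10.333333
Var(Z) = 0.24242424*10.333333 - (0.44444444*(-3))²
= 2.5050505 - 1.7777778 = 0.72727273

0.72727273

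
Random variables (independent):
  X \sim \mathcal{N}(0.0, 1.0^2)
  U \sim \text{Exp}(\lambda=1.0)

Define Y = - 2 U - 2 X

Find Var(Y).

For independent RVs: Var(aX + bY) = a²Var(X) + b²Var(Y)
Var(X) = 1
Var(U) = 1
Var(Y) = (-2)²*1 + (-2)²*1
= 4*1 + 4*1 = 8

8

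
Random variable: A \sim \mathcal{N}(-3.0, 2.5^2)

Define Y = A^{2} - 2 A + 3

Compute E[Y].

E[Y] = 1*E[A²] - 2*E[A] + 3
E[A] = -3
E[A²] = Var(A) + (E[A])² = 6.25 + 9 = 15.25
E[Y] = 1*15.25 - 2*(-3) + 3 = 24.25

24.25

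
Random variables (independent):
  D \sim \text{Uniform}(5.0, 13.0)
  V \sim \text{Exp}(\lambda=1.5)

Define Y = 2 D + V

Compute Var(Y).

For independent RVs: Var(aX + bY) = a²Var(X) + b²Var(Y)
Var(D) = 5.3333333
Var(V) = 0.44444444
Var(Y) = 2²*5.3333333 + 1²*0.44444444
= 4*5.3333333 + 1*0.44444444 = 21.777778

21.777778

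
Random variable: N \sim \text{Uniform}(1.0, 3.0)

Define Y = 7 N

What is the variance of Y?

For Y = aN + b: Var(Y) = a² * Var(N)
Var(N) = (3 - 1)^2/12 = 0.33333333
Var(Y) = 7² * 0.33333333 = 49 * 0.33333333 = 16.333333

16.333333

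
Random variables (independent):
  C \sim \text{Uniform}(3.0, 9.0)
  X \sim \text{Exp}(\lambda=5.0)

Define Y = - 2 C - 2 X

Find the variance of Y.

For independent RVs: Var(aX + bY) = a²Var(X) + b²Var(Y)
Var(C) = 3
Var(X) = 0.04
Var(Y) = (-2)²*3 + (-2)²*0.04
= 4*3 + 4*0.04 = 12.16

12.16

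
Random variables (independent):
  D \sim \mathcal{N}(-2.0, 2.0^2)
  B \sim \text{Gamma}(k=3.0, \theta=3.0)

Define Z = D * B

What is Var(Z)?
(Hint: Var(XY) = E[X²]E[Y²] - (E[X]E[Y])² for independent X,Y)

Var(XY) = E[X²]E[Y²] - (E[X]E[Y])²
E[D] = -2, Var(D) = 4
E[B] = 9, Var(B) = 27
E[D²] = 4 + (-2)² = 8
E[B²] = 27 + 9² = 108
Var(Z) = 8*108 - (-2*9)²
= 864 - 324 = 540

540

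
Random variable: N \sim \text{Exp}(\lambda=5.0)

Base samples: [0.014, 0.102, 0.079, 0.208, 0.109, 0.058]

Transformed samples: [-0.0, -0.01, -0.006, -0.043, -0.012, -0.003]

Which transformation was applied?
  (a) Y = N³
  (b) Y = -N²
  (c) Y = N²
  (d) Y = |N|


Checking option (b) Y = -N²:
  N = 0.014 -> Y = -0.0 ✓
  N = 0.102 -> Y = -0.01 ✓
  N = 0.079 -> Y = -0.006 ✓
All samples match this transformation.

(b) -N²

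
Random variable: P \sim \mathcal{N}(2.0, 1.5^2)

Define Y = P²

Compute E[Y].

Using E[X²] = Var(X) + (E[X])²:
E[P] = 2
Var(P) = 1.5^2 = 2.25
E[P²] = 2.25 + 2² = 2.25 + 4 = 6.25

6.25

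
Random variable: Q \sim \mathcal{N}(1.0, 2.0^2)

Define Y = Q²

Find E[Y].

Using E[X²] = Var(X) + (E[X])²:
E[Q] = 1
Var(Q) = 2.0^2 = 4
E[Q²] = 4 + 1² = 4 + 1 = 5

5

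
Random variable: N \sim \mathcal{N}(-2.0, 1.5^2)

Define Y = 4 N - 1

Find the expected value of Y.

For Y = 4N - 1:
E[Y] = 4 * E[N] - 1
E[N] = -2.0 = -2
E[Y] = 4 * (-2) - 1 = -9

-9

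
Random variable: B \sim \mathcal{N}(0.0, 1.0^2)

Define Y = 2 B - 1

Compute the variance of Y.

For Y = aB + b: Var(Y) = a² * Var(B)
Var(B) = 1.0^2 = 1
Var(Y) = 2² * 1 = 4 * 1 = 4

4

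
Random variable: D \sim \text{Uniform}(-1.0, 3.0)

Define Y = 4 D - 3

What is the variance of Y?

For Y = aD + b: Var(Y) = a² * Var(D)
Var(D) = (3 + 1)^2/12 = 1.3333333
Var(Y) = 4² * 1.3333333 = 16 * 1.3333333 = 21.333333

21.333333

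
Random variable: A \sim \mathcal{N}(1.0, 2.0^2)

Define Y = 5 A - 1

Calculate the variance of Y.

For Y = aA + b: Var(Y) = a² * Var(A)
Var(A) = 2.0^2 = 4
Var(Y) = 5² * 4 = 25 * 4 = 100

100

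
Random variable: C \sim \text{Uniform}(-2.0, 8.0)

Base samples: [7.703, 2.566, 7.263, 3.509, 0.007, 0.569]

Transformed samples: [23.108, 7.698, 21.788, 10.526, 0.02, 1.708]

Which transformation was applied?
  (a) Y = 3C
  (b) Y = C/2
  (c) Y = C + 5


Checking option (a) Y = 3C:
  C = 7.703 -> Y = 23.108 ✓
  C = 2.566 -> Y = 7.698 ✓
  C = 7.263 -> Y = 21.788 ✓
All samples match this transformation.

(a) 3C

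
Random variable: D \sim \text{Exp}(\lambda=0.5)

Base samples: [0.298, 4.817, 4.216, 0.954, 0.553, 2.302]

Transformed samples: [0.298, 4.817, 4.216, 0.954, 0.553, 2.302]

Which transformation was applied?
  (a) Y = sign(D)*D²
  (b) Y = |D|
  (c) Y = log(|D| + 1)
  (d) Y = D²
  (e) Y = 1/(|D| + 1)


Checking option (b) Y = |D|:
  D = 0.298 -> Y = 0.298 ✓
  D = 4.817 -> Y = 4.817 ✓
  D = 4.216 -> Y = 4.216 ✓
All samples match this transformation.

(b) |D|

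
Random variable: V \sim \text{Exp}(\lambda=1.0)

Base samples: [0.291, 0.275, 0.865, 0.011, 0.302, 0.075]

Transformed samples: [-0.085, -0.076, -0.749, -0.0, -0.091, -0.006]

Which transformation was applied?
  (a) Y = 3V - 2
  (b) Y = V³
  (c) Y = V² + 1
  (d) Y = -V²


Checking option (d) Y = -V²:
  V = 0.291 -> Y = -0.085 ✓
  V = 0.275 -> Y = -0.076 ✓
  V = 0.865 -> Y = -0.749 ✓
All samples match this transformation.

(d) -V²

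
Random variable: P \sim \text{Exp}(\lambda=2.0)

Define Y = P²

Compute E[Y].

Using E[X²] = Var(X) + (E[X])²:
E[P] = 0.5
Var(P) = 1/2.0^2 = 0.25
E[P²] = 0.25 + 0.5² = 0.25 + 0.25 = 0.5

0.5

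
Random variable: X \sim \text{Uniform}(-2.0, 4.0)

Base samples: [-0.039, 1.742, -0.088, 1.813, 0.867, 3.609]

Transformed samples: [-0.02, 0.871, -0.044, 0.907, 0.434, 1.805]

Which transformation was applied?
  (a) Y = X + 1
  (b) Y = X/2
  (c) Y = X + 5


Checking option (b) Y = X/2:
  X = -0.039 -> Y = -0.02 ✓
  X = 1.742 -> Y = 0.871 ✓
  X = -0.088 -> Y = -0.044 ✓
All samples match this transformation.

(b) X/2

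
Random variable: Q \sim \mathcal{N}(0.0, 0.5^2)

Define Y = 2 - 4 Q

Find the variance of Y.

For Y = aQ + b: Var(Y) = a² * Var(Q)
Var(Q) = 0.5^2 = 0.25
Var(Y) = (-4)² * 0.25 = 16 * 0.25 = 4

4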